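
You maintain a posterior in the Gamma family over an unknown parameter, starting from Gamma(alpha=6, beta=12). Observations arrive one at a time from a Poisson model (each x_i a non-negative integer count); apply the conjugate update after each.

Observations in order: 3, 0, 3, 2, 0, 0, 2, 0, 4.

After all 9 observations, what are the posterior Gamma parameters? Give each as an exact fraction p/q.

obs 1: x=3 → posterior Gamma(9, 13)
obs 2: x=0 → posterior Gamma(9, 14)
obs 3: x=3 → posterior Gamma(12, 15)
obs 4: x=2 → posterior Gamma(14, 16)
obs 5: x=0 → posterior Gamma(14, 17)
obs 6: x=0 → posterior Gamma(14, 18)
obs 7: x=2 → posterior Gamma(16, 19)
obs 8: x=0 → posterior Gamma(16, 20)
obs 9: x=4 → posterior Gamma(20, 21)

alpha=20, beta=21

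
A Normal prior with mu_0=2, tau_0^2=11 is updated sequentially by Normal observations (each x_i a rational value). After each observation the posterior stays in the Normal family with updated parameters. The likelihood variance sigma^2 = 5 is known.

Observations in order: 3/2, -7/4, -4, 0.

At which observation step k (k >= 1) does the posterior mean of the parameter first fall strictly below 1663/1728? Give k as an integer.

k = 2

obs 1: x=3/2 → posterior Normal(53/32, 55/16)
obs 2: x=-7/4 → posterior Normal(29/108, 55/27)
obs 3: x=-4 → posterior Normal(-147/152, 55/38)
obs 4: x=0 → posterior Normal(-3/4, 55/49)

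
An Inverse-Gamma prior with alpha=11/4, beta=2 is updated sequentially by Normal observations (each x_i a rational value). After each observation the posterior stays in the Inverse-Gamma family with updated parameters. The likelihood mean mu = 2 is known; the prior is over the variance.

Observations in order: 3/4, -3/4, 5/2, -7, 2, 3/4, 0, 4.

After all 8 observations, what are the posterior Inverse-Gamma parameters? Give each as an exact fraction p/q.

alpha=27/4, beta=1663/32

obs 1: x=3/4 → posterior Inverse-Gamma(13/4, 89/32)
obs 2: x=-3/4 → posterior Inverse-Gamma(15/4, 105/16)
obs 3: x=5/2 → posterior Inverse-Gamma(17/4, 107/16)
obs 4: x=-7 → posterior Inverse-Gamma(19/4, 755/16)
obs 5: x=2 → posterior Inverse-Gamma(21/4, 755/16)
obs 6: x=3/4 → posterior Inverse-Gamma(23/4, 1535/32)
obs 7: x=0 → posterior Inverse-Gamma(25/4, 1599/32)
obs 8: x=4 → posterior Inverse-Gamma(27/4, 1663/32)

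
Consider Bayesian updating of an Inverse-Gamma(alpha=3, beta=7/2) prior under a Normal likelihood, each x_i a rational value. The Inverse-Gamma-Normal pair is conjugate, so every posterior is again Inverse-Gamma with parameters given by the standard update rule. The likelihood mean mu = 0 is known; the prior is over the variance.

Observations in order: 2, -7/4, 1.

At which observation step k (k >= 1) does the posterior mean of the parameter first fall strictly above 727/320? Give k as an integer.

obs 1: x=2 → posterior Inverse-Gamma(7/2, 11/2)
obs 2: x=-7/4 → posterior Inverse-Gamma(4, 225/32)
obs 3: x=1 → posterior Inverse-Gamma(9/2, 241/32)

k = 2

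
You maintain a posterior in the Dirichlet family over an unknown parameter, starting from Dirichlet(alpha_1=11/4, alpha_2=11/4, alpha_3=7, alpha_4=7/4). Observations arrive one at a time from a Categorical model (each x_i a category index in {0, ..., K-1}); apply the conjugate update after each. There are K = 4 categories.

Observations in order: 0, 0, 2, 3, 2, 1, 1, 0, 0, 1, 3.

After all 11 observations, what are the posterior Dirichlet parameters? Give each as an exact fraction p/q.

obs 1: x=0 → posterior Dirichlet(15/4, 11/4, 7, 7/4)
obs 2: x=0 → posterior Dirichlet(19/4, 11/4, 7, 7/4)
obs 3: x=2 → posterior Dirichlet(19/4, 11/4, 8, 7/4)
obs 4: x=3 → posterior Dirichlet(19/4, 11/4, 8, 11/4)
obs 5: x=2 → posterior Dirichlet(19/4, 11/4, 9, 11/4)
obs 6: x=1 → posterior Dirichlet(19/4, 15/4, 9, 11/4)
obs 7: x=1 → posterior Dirichlet(19/4, 19/4, 9, 11/4)
obs 8: x=0 → posterior Dirichlet(23/4, 19/4, 9, 11/4)
obs 9: x=0 → posterior Dirichlet(27/4, 19/4, 9, 11/4)
obs 10: x=1 → posterior Dirichlet(27/4, 23/4, 9, 11/4)
obs 11: x=3 → posterior Dirichlet(27/4, 23/4, 9, 15/4)

alpha_1=27/4, alpha_2=23/4, alpha_3=9, alpha_4=15/4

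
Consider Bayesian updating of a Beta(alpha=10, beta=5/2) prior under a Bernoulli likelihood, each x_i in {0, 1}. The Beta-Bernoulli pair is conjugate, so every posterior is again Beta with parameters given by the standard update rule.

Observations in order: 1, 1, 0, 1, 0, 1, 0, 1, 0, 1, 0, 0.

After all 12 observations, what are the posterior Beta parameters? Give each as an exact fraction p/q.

alpha=16, beta=17/2

obs 1: x=1 → posterior Beta(11, 5/2)
obs 2: x=1 → posterior Beta(12, 5/2)
obs 3: x=0 → posterior Beta(12, 7/2)
obs 4: x=1 → posterior Beta(13, 7/2)
obs 5: x=0 → posterior Beta(13, 9/2)
obs 6: x=1 → posterior Beta(14, 9/2)
obs 7: x=0 → posterior Beta(14, 11/2)
obs 8: x=1 → posterior Beta(15, 11/2)
obs 9: x=0 → posterior Beta(15, 13/2)
obs 10: x=1 → posterior Beta(16, 13/2)
obs 11: x=0 → posterior Beta(16, 15/2)
obs 12: x=0 → posterior Beta(16, 17/2)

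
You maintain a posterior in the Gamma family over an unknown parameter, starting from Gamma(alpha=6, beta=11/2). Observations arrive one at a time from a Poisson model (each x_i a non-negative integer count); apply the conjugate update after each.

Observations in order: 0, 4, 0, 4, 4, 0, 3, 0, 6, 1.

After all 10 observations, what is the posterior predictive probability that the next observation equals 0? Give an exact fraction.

572964121067545096123347421337293637543041/3299060778251569566188233498374847942355841

obs 1: x=0 → posterior Gamma(6, 13/2)
obs 2: x=4 → posterior Gamma(10, 15/2)
obs 3: x=0 → posterior Gamma(10, 17/2)
obs 4: x=4 → posterior Gamma(14, 19/2)
obs 5: x=4 → posterior Gamma(18, 21/2)
obs 6: x=0 → posterior Gamma(18, 23/2)
obs 7: x=3 → posterior Gamma(21, 25/2)
obs 8: x=0 → posterior Gamma(21, 27/2)
obs 9: x=6 → posterior Gamma(27, 29/2)
obs 10: x=1 → posterior Gamma(28, 31/2)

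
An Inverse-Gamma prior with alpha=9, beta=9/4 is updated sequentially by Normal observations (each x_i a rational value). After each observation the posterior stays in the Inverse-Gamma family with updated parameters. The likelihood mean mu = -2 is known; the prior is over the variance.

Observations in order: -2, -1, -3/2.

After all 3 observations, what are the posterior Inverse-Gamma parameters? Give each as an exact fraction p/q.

obs 1: x=-2 → posterior Inverse-Gamma(19/2, 9/4)
obs 2: x=-1 → posterior Inverse-Gamma(10, 11/4)
obs 3: x=-3/2 → posterior Inverse-Gamma(21/2, 23/8)

alpha=21/2, beta=23/8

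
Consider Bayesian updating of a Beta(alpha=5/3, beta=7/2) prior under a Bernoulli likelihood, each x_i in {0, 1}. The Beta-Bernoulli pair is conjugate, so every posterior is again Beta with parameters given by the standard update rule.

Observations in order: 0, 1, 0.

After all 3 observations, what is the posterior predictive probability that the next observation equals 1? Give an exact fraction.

obs 1: x=0 → posterior Beta(5/3, 9/2)
obs 2: x=1 → posterior Beta(8/3, 9/2)
obs 3: x=0 → posterior Beta(8/3, 11/2)

16/49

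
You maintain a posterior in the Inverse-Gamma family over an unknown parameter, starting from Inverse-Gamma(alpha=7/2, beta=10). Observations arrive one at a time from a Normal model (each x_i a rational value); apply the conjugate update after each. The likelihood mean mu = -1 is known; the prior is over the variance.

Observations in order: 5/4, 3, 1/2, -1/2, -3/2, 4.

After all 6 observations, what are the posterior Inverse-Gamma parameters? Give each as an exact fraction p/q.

alpha=13/2, beta=1101/32

obs 1: x=5/4 → posterior Inverse-Gamma(4, 401/32)
obs 2: x=3 → posterior Inverse-Gamma(9/2, 657/32)
obs 3: x=1/2 → posterior Inverse-Gamma(5, 693/32)
obs 4: x=-1/2 → posterior Inverse-Gamma(11/2, 697/32)
obs 5: x=-3/2 → posterior Inverse-Gamma(6, 701/32)
obs 6: x=4 → posterior Inverse-Gamma(13/2, 1101/32)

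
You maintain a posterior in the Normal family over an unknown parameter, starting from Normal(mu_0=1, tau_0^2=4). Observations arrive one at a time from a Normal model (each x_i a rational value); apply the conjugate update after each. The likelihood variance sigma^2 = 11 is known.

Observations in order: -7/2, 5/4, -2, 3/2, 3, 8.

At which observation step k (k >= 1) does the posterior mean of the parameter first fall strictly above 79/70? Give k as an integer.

k = 6

obs 1: x=-7/2 → posterior Normal(-1/5, 44/15)
obs 2: x=5/4 → posterior Normal(2/19, 44/19)
obs 3: x=-2 → posterior Normal(-6/23, 44/23)
obs 4: x=3/2 → posterior Normal(0, 44/27)
obs 5: x=3 → posterior Normal(12/31, 44/31)
obs 6: x=8 → posterior Normal(44/35, 44/35)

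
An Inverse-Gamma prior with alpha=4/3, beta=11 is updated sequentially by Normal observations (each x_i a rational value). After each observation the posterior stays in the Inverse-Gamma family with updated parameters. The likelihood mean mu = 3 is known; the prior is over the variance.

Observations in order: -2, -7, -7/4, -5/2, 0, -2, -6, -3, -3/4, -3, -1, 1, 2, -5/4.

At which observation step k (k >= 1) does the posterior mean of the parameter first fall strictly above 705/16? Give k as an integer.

obs 1: x=-2 → posterior Inverse-Gamma(11/6, 47/2)
obs 2: x=-7 → posterior Inverse-Gamma(7/3, 147/2)
obs 3: x=-7/4 → posterior Inverse-Gamma(17/6, 2713/32)
obs 4: x=-5/2 → posterior Inverse-Gamma(10/3, 3197/32)
obs 5: x=0 → posterior Inverse-Gamma(23/6, 3341/32)
obs 6: x=-2 → posterior Inverse-Gamma(13/3, 3741/32)
obs 7: x=-6 → posterior Inverse-Gamma(29/6, 5037/32)
obs 8: x=-3 → posterior Inverse-Gamma(16/3, 5613/32)
obs 9: x=-3/4 → posterior Inverse-Gamma(35/6, 2919/16)
obs 10: x=-3 → posterior Inverse-Gamma(19/3, 3207/16)
obs 11: x=-1 → posterior Inverse-Gamma(41/6, 3335/16)
obs 12: x=1 → posterior Inverse-Gamma(22/3, 3367/16)
obs 13: x=2 → posterior Inverse-Gamma(47/6, 3375/16)
obs 14: x=-5/4 → posterior Inverse-Gamma(25/3, 7039/32)

k = 2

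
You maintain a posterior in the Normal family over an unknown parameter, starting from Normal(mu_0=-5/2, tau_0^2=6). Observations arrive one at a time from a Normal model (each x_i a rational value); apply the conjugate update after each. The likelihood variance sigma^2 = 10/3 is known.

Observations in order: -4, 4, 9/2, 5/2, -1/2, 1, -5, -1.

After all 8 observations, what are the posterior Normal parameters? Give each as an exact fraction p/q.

mu_0=1/77, tau_0^2=30/77

obs 1: x=-4 → posterior Normal(-97/28, 15/7)
obs 2: x=4 → posterior Normal(-25/46, 30/23)
obs 3: x=9/2 → posterior Normal(7/8, 15/16)
obs 4: x=5/2 → posterior Normal(101/82, 30/41)
obs 5: x=-1/2 → posterior Normal(23/25, 3/5)
obs 6: x=1 → posterior Normal(55/59, 30/59)
obs 7: x=-5 → posterior Normal(5/34, 15/34)
obs 8: x=-1 → posterior Normal(1/77, 30/77)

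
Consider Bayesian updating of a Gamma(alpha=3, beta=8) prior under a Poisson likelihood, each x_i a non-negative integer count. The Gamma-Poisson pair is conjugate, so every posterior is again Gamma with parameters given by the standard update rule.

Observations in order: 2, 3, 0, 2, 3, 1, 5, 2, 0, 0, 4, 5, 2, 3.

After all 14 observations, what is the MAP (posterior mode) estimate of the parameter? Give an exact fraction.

17/11

obs 1: x=2 → posterior Gamma(5, 9)
obs 2: x=3 → posterior Gamma(8, 10)
obs 3: x=0 → posterior Gamma(8, 11)
obs 4: x=2 → posterior Gamma(10, 12)
obs 5: x=3 → posterior Gamma(13, 13)
obs 6: x=1 → posterior Gamma(14, 14)
obs 7: x=5 → posterior Gamma(19, 15)
obs 8: x=2 → posterior Gamma(21, 16)
obs 9: x=0 → posterior Gamma(21, 17)
obs 10: x=0 → posterior Gamma(21, 18)
obs 11: x=4 → posterior Gamma(25, 19)
obs 12: x=5 → posterior Gamma(30, 20)
obs 13: x=2 → posterior Gamma(32, 21)
obs 14: x=3 → posterior Gamma(35, 22)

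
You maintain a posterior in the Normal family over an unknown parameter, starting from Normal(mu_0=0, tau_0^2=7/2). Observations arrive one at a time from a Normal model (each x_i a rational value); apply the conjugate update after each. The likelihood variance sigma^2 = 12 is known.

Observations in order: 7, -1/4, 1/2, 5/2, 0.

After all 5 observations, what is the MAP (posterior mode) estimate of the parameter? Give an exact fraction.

273/236

obs 1: x=7 → posterior Normal(49/31, 84/31)
obs 2: x=-1/4 → posterior Normal(189/152, 42/19)
obs 3: x=1/2 → posterior Normal(203/180, 28/15)
obs 4: x=5/2 → posterior Normal(21/16, 21/13)
obs 5: x=0 → posterior Normal(273/236, 84/59)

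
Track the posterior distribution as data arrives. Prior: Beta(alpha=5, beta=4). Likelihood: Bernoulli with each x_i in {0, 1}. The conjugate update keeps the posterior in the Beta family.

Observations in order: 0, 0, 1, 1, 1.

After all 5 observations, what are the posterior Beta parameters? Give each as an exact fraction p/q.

alpha=8, beta=6

obs 1: x=0 → posterior Beta(5, 5)
obs 2: x=0 → posterior Beta(5, 6)
obs 3: x=1 → posterior Beta(6, 6)
obs 4: x=1 → posterior Beta(7, 6)
obs 5: x=1 → posterior Beta(8, 6)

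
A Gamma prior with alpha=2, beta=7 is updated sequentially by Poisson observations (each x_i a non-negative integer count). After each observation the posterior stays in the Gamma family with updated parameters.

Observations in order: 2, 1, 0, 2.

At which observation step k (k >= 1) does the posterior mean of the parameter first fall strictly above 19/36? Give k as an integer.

obs 1: x=2 → posterior Gamma(4, 8)
obs 2: x=1 → posterior Gamma(5, 9)
obs 3: x=0 → posterior Gamma(5, 10)
obs 4: x=2 → posterior Gamma(7, 11)

k = 2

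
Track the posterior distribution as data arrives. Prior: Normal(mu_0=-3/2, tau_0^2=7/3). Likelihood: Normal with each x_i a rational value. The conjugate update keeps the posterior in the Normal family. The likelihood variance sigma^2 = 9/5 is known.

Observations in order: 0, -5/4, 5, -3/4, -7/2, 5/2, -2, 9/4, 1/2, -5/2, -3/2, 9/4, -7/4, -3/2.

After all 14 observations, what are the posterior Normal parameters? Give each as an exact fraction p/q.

mu_0=-477/2068, tau_0^2=63/517

obs 1: x=0 → posterior Normal(-81/124, 63/62)
obs 2: x=-5/4 → posterior Normal(-337/388, 63/97)
obs 3: x=5 → posterior Normal(11/16, 21/44)
obs 4: x=-3/4 → posterior Normal(129/334, 63/167)
obs 5: x=-7/2 → posterior Normal(-29/101, 63/202)
obs 6: x=5/2 → posterior Normal(59/474, 21/79)
obs 7: x=-2 → posterior Normal(-81/544, 63/272)
obs 8: x=9/4 → posterior Normal(153/1228, 63/307)
obs 9: x=1/2 → posterior Normal(223/1368, 7/38)
obs 10: x=-5/2 → posterior Normal(-127/1508, 63/377)
obs 11: x=-3/2 → posterior Normal(-337/1648, 63/412)
obs 12: x=9/4 → posterior Normal(-11/894, 21/149)
obs 13: x=-7/4 → posterior Normal(-267/1928, 63/482)
obs 14: x=-3/2 → posterior Normal(-477/2068, 63/517)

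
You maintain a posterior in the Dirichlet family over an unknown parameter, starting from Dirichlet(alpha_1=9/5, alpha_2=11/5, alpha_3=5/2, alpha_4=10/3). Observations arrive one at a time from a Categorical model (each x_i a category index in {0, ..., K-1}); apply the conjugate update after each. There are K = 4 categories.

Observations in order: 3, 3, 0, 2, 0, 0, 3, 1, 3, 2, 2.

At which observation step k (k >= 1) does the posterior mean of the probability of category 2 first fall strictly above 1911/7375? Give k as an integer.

k = 11

obs 1: x=3 → posterior Dirichlet(9/5, 11/5, 5/2, 13/3)
obs 2: x=3 → posterior Dirichlet(9/5, 11/5, 5/2, 16/3)
obs 3: x=0 → posterior Dirichlet(14/5, 11/5, 5/2, 16/3)
obs 4: x=2 → posterior Dirichlet(14/5, 11/5, 7/2, 16/3)
obs 5: x=0 → posterior Dirichlet(19/5, 11/5, 7/2, 16/3)
obs 6: x=0 → posterior Dirichlet(24/5, 11/5, 7/2, 16/3)
obs 7: x=3 → posterior Dirichlet(24/5, 11/5, 7/2, 19/3)
obs 8: x=1 → posterior Dirichlet(24/5, 16/5, 7/2, 19/3)
obs 9: x=3 → posterior Dirichlet(24/5, 16/5, 7/2, 22/3)
obs 10: x=2 → posterior Dirichlet(24/5, 16/5, 9/2, 22/3)
obs 11: x=2 → posterior Dirichlet(24/5, 16/5, 11/2, 22/3)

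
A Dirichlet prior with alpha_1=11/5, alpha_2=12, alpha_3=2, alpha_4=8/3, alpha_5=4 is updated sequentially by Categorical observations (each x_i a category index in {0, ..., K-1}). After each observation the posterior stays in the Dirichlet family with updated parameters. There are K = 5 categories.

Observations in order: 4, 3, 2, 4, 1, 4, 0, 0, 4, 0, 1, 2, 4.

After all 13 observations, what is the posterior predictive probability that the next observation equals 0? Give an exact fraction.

obs 1: x=4 → posterior Dirichlet(11/5, 12, 2, 8/3, 5)
obs 2: x=3 → posterior Dirichlet(11/5, 12, 2, 11/3, 5)
obs 3: x=2 → posterior Dirichlet(11/5, 12, 3, 11/3, 5)
obs 4: x=4 → posterior Dirichlet(11/5, 12, 3, 11/3, 6)
obs 5: x=1 → posterior Dirichlet(11/5, 13, 3, 11/3, 6)
obs 6: x=4 → posterior Dirichlet(11/5, 13, 3, 11/3, 7)
obs 7: x=0 → posterior Dirichlet(16/5, 13, 3, 11/3, 7)
obs 8: x=0 → posterior Dirichlet(21/5, 13, 3, 11/3, 7)
obs 9: x=4 → posterior Dirichlet(21/5, 13, 3, 11/3, 8)
obs 10: x=0 → posterior Dirichlet(26/5, 13, 3, 11/3, 8)
obs 11: x=1 → posterior Dirichlet(26/5, 14, 3, 11/3, 8)
obs 12: x=2 → posterior Dirichlet(26/5, 14, 4, 11/3, 8)
obs 13: x=4 → posterior Dirichlet(26/5, 14, 4, 11/3, 9)

39/269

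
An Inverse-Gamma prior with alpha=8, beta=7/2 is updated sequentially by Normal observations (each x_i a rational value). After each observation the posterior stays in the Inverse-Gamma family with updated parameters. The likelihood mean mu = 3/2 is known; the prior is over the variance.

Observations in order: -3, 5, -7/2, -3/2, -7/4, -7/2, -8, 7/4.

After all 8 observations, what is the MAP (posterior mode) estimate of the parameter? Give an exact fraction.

obs 1: x=-3 → posterior Inverse-Gamma(17/2, 109/8)
obs 2: x=5 → posterior Inverse-Gamma(9, 79/4)
obs 3: x=-7/2 → posterior Inverse-Gamma(19/2, 129/4)
obs 4: x=-3/2 → posterior Inverse-Gamma(10, 147/4)
obs 5: x=-7/4 → posterior Inverse-Gamma(21/2, 1345/32)
obs 6: x=-7/2 → posterior Inverse-Gamma(11, 1745/32)
obs 7: x=-8 → posterior Inverse-Gamma(23/2, 3189/32)
obs 8: x=7/4 → posterior Inverse-Gamma(12, 1595/16)

1595/208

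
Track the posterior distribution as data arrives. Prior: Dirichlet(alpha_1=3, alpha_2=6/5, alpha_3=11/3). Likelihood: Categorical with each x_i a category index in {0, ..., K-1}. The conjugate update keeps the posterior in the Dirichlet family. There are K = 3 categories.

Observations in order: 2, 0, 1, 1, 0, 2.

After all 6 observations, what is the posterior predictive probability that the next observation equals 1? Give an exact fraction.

obs 1: x=2 → posterior Dirichlet(3, 6/5, 14/3)
obs 2: x=0 → posterior Dirichlet(4, 6/5, 14/3)
obs 3: x=1 → posterior Dirichlet(4, 11/5, 14/3)
obs 4: x=1 → posterior Dirichlet(4, 16/5, 14/3)
obs 5: x=0 → posterior Dirichlet(5, 16/5, 14/3)
obs 6: x=2 → posterior Dirichlet(5, 16/5, 17/3)

3/13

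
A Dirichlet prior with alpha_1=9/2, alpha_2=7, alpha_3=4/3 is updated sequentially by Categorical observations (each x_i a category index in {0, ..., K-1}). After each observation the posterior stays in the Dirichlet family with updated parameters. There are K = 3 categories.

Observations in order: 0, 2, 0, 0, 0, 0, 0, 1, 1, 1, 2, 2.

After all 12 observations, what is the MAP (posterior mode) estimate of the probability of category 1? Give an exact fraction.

obs 1: x=0 → posterior Dirichlet(11/2, 7, 4/3)
obs 2: x=2 → posterior Dirichlet(11/2, 7, 7/3)
obs 3: x=0 → posterior Dirichlet(13/2, 7, 7/3)
obs 4: x=0 → posterior Dirichlet(15/2, 7, 7/3)
obs 5: x=0 → posterior Dirichlet(17/2, 7, 7/3)
obs 6: x=0 → posterior Dirichlet(19/2, 7, 7/3)
obs 7: x=0 → posterior Dirichlet(21/2, 7, 7/3)
obs 8: x=1 → posterior Dirichlet(21/2, 8, 7/3)
obs 9: x=1 → posterior Dirichlet(21/2, 9, 7/3)
obs 10: x=1 → posterior Dirichlet(21/2, 10, 7/3)
obs 11: x=2 → posterior Dirichlet(21/2, 10, 10/3)
obs 12: x=2 → posterior Dirichlet(21/2, 10, 13/3)

54/131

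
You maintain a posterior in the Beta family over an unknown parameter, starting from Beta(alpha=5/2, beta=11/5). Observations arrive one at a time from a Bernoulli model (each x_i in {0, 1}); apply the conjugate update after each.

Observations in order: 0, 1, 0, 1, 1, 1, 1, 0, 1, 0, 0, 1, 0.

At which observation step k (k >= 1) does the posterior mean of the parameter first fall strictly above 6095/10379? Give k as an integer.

obs 1: x=0 → posterior Beta(5/2, 16/5)
obs 2: x=1 → posterior Beta(7/2, 16/5)
obs 3: x=0 → posterior Beta(7/2, 21/5)
obs 4: x=1 → posterior Beta(9/2, 21/5)
obs 5: x=1 → posterior Beta(11/2, 21/5)
obs 6: x=1 → posterior Beta(13/2, 21/5)
obs 7: x=1 → posterior Beta(15/2, 21/5)
obs 8: x=0 → posterior Beta(15/2, 26/5)
obs 9: x=1 → posterior Beta(17/2, 26/5)
obs 10: x=0 → posterior Beta(17/2, 31/5)
obs 11: x=0 → posterior Beta(17/2, 36/5)
obs 12: x=1 → posterior Beta(19/2, 36/5)
obs 13: x=0 → posterior Beta(19/2, 41/5)

k = 6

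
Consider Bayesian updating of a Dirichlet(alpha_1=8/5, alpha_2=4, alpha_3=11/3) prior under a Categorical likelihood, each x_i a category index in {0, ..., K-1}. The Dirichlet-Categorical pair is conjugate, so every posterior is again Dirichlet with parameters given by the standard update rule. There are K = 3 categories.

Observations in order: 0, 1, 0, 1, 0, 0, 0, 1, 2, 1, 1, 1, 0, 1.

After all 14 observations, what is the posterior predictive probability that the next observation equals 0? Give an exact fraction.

114/349

obs 1: x=0 → posterior Dirichlet(13/5, 4, 11/3)
obs 2: x=1 → posterior Dirichlet(13/5, 5, 11/3)
obs 3: x=0 → posterior Dirichlet(18/5, 5, 11/3)
obs 4: x=1 → posterior Dirichlet(18/5, 6, 11/3)
obs 5: x=0 → posterior Dirichlet(23/5, 6, 11/3)
obs 6: x=0 → posterior Dirichlet(28/5, 6, 11/3)
obs 7: x=0 → posterior Dirichlet(33/5, 6, 11/3)
obs 8: x=1 → posterior Dirichlet(33/5, 7, 11/3)
obs 9: x=2 → posterior Dirichlet(33/5, 7, 14/3)
obs 10: x=1 → posterior Dirichlet(33/5, 8, 14/3)
obs 11: x=1 → posterior Dirichlet(33/5, 9, 14/3)
obs 12: x=1 → posterior Dirichlet(33/5, 10, 14/3)
obs 13: x=0 → posterior Dirichlet(38/5, 10, 14/3)
obs 14: x=1 → posterior Dirichlet(38/5, 11, 14/3)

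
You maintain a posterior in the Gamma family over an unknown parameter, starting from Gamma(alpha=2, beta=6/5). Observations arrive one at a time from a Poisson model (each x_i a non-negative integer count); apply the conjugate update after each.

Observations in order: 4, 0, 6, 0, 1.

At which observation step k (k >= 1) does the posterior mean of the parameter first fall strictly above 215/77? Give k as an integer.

k = 3

obs 1: x=4 → posterior Gamma(6, 11/5)
obs 2: x=0 → posterior Gamma(6, 16/5)
obs 3: x=6 → posterior Gamma(12, 21/5)
obs 4: x=0 → posterior Gamma(12, 26/5)
obs 5: x=1 → posterior Gamma(13, 31/5)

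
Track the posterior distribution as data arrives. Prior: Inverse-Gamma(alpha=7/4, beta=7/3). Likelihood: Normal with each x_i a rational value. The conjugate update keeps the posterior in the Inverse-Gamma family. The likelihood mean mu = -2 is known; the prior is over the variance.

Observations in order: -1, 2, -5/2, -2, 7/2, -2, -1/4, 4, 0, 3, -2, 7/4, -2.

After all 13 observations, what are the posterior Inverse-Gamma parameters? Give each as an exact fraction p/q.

obs 1: x=-1 → posterior Inverse-Gamma(9/4, 17/6)
obs 2: x=2 → posterior Inverse-Gamma(11/4, 65/6)
obs 3: x=-5/2 → posterior Inverse-Gamma(13/4, 263/24)
obs 4: x=-2 → posterior Inverse-Gamma(15/4, 263/24)
obs 5: x=7/2 → posterior Inverse-Gamma(17/4, 313/12)
obs 6: x=-2 → posterior Inverse-Gamma(19/4, 313/12)
obs 7: x=-1/4 → posterior Inverse-Gamma(21/4, 2651/96)
obs 8: x=4 → posterior Inverse-Gamma(23/4, 4379/96)
obs 9: x=0 → posterior Inverse-Gamma(25/4, 4571/96)
obs 10: x=3 → posterior Inverse-Gamma(27/4, 5771/96)
obs 11: x=-2 → posterior Inverse-Gamma(29/4, 5771/96)
obs 12: x=7/4 → posterior Inverse-Gamma(31/4, 3223/48)
obs 13: x=-2 → posterior Inverse-Gamma(33/4, 3223/48)

alpha=33/4, beta=3223/48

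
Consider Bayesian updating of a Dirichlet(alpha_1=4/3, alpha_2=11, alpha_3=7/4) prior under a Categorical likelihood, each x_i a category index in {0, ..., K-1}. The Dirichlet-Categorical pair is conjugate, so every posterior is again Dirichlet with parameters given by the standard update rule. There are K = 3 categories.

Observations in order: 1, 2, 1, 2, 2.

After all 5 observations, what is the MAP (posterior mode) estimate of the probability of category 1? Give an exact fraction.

144/193

obs 1: x=1 → posterior Dirichlet(4/3, 12, 7/4)
obs 2: x=2 → posterior Dirichlet(4/3, 12, 11/4)
obs 3: x=1 → posterior Dirichlet(4/3, 13, 11/4)
obs 4: x=2 → posterior Dirichlet(4/3, 13, 15/4)
obs 5: x=2 → posterior Dirichlet(4/3, 13, 19/4)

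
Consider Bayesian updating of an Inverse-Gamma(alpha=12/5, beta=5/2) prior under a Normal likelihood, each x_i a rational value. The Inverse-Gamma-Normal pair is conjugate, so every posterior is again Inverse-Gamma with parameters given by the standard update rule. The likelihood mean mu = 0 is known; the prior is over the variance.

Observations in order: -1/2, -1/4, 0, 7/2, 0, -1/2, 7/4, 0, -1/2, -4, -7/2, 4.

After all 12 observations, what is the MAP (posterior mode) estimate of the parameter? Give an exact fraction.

2615/752

obs 1: x=-1/2 → posterior Inverse-Gamma(29/10, 21/8)
obs 2: x=-1/4 → posterior Inverse-Gamma(17/5, 85/32)
obs 3: x=0 → posterior Inverse-Gamma(39/10, 85/32)
obs 4: x=7/2 → posterior Inverse-Gamma(22/5, 281/32)
obs 5: x=0 → posterior Inverse-Gamma(49/10, 281/32)
obs 6: x=-1/2 → posterior Inverse-Gamma(27/5, 285/32)
obs 7: x=7/4 → posterior Inverse-Gamma(59/10, 167/16)
obs 8: x=0 → posterior Inverse-Gamma(32/5, 167/16)
obs 9: x=-1/2 → posterior Inverse-Gamma(69/10, 169/16)
obs 10: x=-4 → posterior Inverse-Gamma(37/5, 297/16)
obs 11: x=-7/2 → posterior Inverse-Gamma(79/10, 395/16)
obs 12: x=4 → posterior Inverse-Gamma(42/5, 523/16)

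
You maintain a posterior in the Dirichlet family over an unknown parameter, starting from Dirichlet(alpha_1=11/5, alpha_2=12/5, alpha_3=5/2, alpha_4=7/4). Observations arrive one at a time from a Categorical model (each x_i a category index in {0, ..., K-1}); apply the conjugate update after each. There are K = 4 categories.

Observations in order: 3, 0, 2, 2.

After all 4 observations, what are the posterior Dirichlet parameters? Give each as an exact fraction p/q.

obs 1: x=3 → posterior Dirichlet(11/5, 12/5, 5/2, 11/4)
obs 2: x=0 → posterior Dirichlet(16/5, 12/5, 5/2, 11/4)
obs 3: x=2 → posterior Dirichlet(16/5, 12/5, 7/2, 11/4)
obs 4: x=2 → posterior Dirichlet(16/5, 12/5, 9/2, 11/4)

alpha_1=16/5, alpha_2=12/5, alpha_3=9/2, alpha_4=11/4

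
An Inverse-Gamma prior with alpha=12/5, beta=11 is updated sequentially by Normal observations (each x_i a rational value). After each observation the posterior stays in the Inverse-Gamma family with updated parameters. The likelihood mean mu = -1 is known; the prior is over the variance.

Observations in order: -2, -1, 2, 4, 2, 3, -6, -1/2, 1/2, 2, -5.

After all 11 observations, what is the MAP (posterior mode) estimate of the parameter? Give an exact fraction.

obs 1: x=-2 → posterior Inverse-Gamma(29/10, 23/2)
obs 2: x=-1 → posterior Inverse-Gamma(17/5, 23/2)
obs 3: x=2 → posterior Inverse-Gamma(39/10, 16)
obs 4: x=4 → posterior Inverse-Gamma(22/5, 57/2)
obs 5: x=2 → posterior Inverse-Gamma(49/10, 33)
obs 6: x=3 → posterior Inverse-Gamma(27/5, 41)
obs 7: x=-6 → posterior Inverse-Gamma(59/10, 107/2)
obs 8: x=-1/2 → posterior Inverse-Gamma(32/5, 429/8)
obs 9: x=1/2 → posterior Inverse-Gamma(69/10, 219/4)
obs 10: x=2 → posterior Inverse-Gamma(37/5, 237/4)
obs 11: x=-5 → posterior Inverse-Gamma(79/10, 269/4)

1345/178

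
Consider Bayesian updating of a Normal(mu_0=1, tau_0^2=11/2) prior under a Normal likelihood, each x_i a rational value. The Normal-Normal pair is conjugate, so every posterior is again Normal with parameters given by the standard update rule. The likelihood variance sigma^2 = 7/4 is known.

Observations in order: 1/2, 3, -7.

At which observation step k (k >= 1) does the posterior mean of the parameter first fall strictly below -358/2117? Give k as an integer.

obs 1: x=1/2 → posterior Normal(18/29, 77/58)
obs 2: x=3 → posterior Normal(28/17, 77/102)
obs 3: x=-7 → posterior Normal(-70/73, 77/146)

k = 3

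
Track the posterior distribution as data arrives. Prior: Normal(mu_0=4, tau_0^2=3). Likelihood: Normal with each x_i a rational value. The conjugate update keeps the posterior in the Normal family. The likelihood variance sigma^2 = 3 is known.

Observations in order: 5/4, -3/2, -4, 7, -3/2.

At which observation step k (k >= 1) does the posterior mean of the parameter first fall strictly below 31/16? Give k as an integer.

obs 1: x=5/4 → posterior Normal(21/8, 3/2)
obs 2: x=-3/2 → posterior Normal(5/4, 1)
obs 3: x=-4 → posterior Normal(-1/16, 3/4)
obs 4: x=7 → posterior Normal(27/20, 3/5)
obs 5: x=-3/2 → posterior Normal(7/8, 1/2)

k = 2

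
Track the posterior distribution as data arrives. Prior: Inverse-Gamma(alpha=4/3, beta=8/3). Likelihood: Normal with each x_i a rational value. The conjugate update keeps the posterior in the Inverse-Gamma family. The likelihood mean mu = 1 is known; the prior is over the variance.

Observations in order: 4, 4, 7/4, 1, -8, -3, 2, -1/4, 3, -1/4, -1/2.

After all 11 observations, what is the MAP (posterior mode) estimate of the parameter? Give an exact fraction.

6301/752

obs 1: x=4 → posterior Inverse-Gamma(11/6, 43/6)
obs 2: x=4 → posterior Inverse-Gamma(7/3, 35/3)
obs 3: x=7/4 → posterior Inverse-Gamma(17/6, 1147/96)
obs 4: x=1 → posterior Inverse-Gamma(10/3, 1147/96)
obs 5: x=-8 → posterior Inverse-Gamma(23/6, 5035/96)
obs 6: x=-3 → posterior Inverse-Gamma(13/3, 5803/96)
obs 7: x=2 → posterior Inverse-Gamma(29/6, 5851/96)
obs 8: x=-1/4 → posterior Inverse-Gamma(16/3, 2963/48)
obs 9: x=3 → posterior Inverse-Gamma(35/6, 3059/48)
obs 10: x=-1/4 → posterior Inverse-Gamma(19/3, 6193/96)
obs 11: x=-1/2 → posterior Inverse-Gamma(41/6, 6301/96)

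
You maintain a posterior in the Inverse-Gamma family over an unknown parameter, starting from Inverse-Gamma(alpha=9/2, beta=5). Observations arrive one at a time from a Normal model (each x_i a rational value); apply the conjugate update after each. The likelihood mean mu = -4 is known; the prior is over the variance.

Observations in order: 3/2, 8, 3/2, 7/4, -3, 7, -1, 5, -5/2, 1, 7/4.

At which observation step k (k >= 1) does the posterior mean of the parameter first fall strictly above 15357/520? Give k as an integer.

k = 8

obs 1: x=3/2 → posterior Inverse-Gamma(5, 161/8)
obs 2: x=8 → posterior Inverse-Gamma(11/2, 737/8)
obs 3: x=3/2 → posterior Inverse-Gamma(6, 429/4)
obs 4: x=7/4 → posterior Inverse-Gamma(13/2, 3961/32)
obs 5: x=-3 → posterior Inverse-Gamma(7, 3977/32)
obs 6: x=7 → posterior Inverse-Gamma(15/2, 5913/32)
obs 7: x=-1 → posterior Inverse-Gamma(8, 6057/32)
obs 8: x=5 → posterior Inverse-Gamma(17/2, 7353/32)
obs 9: x=-5/2 → posterior Inverse-Gamma(9, 7389/32)
obs 10: x=1 → posterior Inverse-Gamma(19/2, 7789/32)
obs 11: x=7/4 → posterior Inverse-Gamma(10, 4159/16)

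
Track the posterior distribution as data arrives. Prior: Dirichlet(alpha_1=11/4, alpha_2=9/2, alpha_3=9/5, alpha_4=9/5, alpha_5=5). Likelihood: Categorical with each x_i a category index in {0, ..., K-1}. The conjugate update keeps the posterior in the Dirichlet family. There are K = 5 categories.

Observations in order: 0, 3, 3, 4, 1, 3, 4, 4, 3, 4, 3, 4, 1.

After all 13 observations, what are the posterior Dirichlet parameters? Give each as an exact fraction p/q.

alpha_1=15/4, alpha_2=13/2, alpha_3=9/5, alpha_4=34/5, alpha_5=10

obs 1: x=0 → posterior Dirichlet(15/4, 9/2, 9/5, 9/5, 5)
obs 2: x=3 → posterior Dirichlet(15/4, 9/2, 9/5, 14/5, 5)
obs 3: x=3 → posterior Dirichlet(15/4, 9/2, 9/5, 19/5, 5)
obs 4: x=4 → posterior Dirichlet(15/4, 9/2, 9/5, 19/5, 6)
obs 5: x=1 → posterior Dirichlet(15/4, 11/2, 9/5, 19/5, 6)
obs 6: x=3 → posterior Dirichlet(15/4, 11/2, 9/5, 24/5, 6)
obs 7: x=4 → posterior Dirichlet(15/4, 11/2, 9/5, 24/5, 7)
obs 8: x=4 → posterior Dirichlet(15/4, 11/2, 9/5, 24/5, 8)
obs 9: x=3 → posterior Dirichlet(15/4, 11/2, 9/5, 29/5, 8)
obs 10: x=4 → posterior Dirichlet(15/4, 11/2, 9/5, 29/5, 9)
obs 11: x=3 → posterior Dirichlet(15/4, 11/2, 9/5, 34/5, 9)
obs 12: x=4 → posterior Dirichlet(15/4, 11/2, 9/5, 34/5, 10)
obs 13: x=1 → posterior Dirichlet(15/4, 13/2, 9/5, 34/5, 10)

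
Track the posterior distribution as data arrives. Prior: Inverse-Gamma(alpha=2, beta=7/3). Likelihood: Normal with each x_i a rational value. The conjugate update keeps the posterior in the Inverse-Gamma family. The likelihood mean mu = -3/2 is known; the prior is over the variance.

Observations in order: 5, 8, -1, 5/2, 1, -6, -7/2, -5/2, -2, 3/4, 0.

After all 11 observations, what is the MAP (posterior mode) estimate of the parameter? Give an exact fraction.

9239/816

obs 1: x=5 → posterior Inverse-Gamma(5/2, 563/24)
obs 2: x=8 → posterior Inverse-Gamma(3, 823/12)
obs 3: x=-1 → posterior Inverse-Gamma(7/2, 1649/24)
obs 4: x=5/2 → posterior Inverse-Gamma(4, 1841/24)
obs 5: x=1 → posterior Inverse-Gamma(9/2, 479/6)
obs 6: x=-6 → posterior Inverse-Gamma(5, 2159/24)
obs 7: x=-7/2 → posterior Inverse-Gamma(11/2, 2207/24)
obs 8: x=-5/2 → posterior Inverse-Gamma(6, 2219/24)
obs 9: x=-2 → posterior Inverse-Gamma(13/2, 1111/12)
obs 10: x=3/4 → posterior Inverse-Gamma(7, 9131/96)
obs 11: x=0 → posterior Inverse-Gamma(15/2, 9239/96)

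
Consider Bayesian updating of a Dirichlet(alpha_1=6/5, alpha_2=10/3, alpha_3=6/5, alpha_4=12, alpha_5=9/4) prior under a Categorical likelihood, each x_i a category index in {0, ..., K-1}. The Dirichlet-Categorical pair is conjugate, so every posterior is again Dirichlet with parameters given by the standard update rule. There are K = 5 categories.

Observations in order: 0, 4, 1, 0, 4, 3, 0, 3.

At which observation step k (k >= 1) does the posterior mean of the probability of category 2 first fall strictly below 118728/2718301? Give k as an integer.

k = 8

obs 1: x=0 → posterior Dirichlet(11/5, 10/3, 6/5, 12, 9/4)
obs 2: x=4 → posterior Dirichlet(11/5, 10/3, 6/5, 12, 13/4)
obs 3: x=1 → posterior Dirichlet(11/5, 13/3, 6/5, 12, 13/4)
obs 4: x=0 → posterior Dirichlet(16/5, 13/3, 6/5, 12, 13/4)
obs 5: x=4 → posterior Dirichlet(16/5, 13/3, 6/5, 12, 17/4)
obs 6: x=3 → posterior Dirichlet(16/5, 13/3, 6/5, 13, 17/4)
obs 7: x=0 → posterior Dirichlet(21/5, 13/3, 6/5, 13, 17/4)
obs 8: x=3 → posterior Dirichlet(21/5, 13/3, 6/5, 14, 17/4)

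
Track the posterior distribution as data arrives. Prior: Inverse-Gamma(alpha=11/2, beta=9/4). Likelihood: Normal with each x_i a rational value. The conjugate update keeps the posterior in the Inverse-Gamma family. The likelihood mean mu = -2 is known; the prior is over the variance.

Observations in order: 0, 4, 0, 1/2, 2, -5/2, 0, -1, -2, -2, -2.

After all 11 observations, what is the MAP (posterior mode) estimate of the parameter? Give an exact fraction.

obs 1: x=0 → posterior Inverse-Gamma(6, 17/4)
obs 2: x=4 → posterior Inverse-Gamma(13/2, 89/4)
obs 3: x=0 → posterior Inverse-Gamma(7, 97/4)
obs 4: x=1/2 → posterior Inverse-Gamma(15/2, 219/8)
obs 5: x=2 → posterior Inverse-Gamma(8, 283/8)
obs 6: x=-5/2 → posterior Inverse-Gamma(17/2, 71/2)
obs 7: x=0 → posterior Inverse-Gamma(9, 75/2)
obs 8: x=-1 → posterior Inverse-Gamma(19/2, 38)
obs 9: x=-2 → posterior Inverse-Gamma(10, 38)
obs 10: x=-2 → posterior Inverse-Gamma(21/2, 38)
obs 11: x=-2 → posterior Inverse-Gamma(11, 38)

19/6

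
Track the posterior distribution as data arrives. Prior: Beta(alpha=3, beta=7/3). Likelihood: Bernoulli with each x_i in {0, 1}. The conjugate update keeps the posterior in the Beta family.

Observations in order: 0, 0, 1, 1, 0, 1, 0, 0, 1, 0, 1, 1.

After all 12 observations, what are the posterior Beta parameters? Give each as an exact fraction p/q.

alpha=9, beta=25/3

obs 1: x=0 → posterior Beta(3, 10/3)
obs 2: x=0 → posterior Beta(3, 13/3)
obs 3: x=1 → posterior Beta(4, 13/3)
obs 4: x=1 → posterior Beta(5, 13/3)
obs 5: x=0 → posterior Beta(5, 16/3)
obs 6: x=1 → posterior Beta(6, 16/3)
obs 7: x=0 → posterior Beta(6, 19/3)
obs 8: x=0 → posterior Beta(6, 22/3)
obs 9: x=1 → posterior Beta(7, 22/3)
obs 10: x=0 → posterior Beta(7, 25/3)
obs 11: x=1 → posterior Beta(8, 25/3)
obs 12: x=1 → posterior Beta(9, 25/3)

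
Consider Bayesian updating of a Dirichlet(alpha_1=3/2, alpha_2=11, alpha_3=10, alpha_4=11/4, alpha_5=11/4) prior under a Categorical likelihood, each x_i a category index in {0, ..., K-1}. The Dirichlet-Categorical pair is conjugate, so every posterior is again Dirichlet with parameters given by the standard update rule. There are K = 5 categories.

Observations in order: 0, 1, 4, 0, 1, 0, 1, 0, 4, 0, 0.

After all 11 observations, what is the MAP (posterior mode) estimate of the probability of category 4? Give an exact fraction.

15/136

obs 1: x=0 → posterior Dirichlet(5/2, 11, 10, 11/4, 11/4)
obs 2: x=1 → posterior Dirichlet(5/2, 12, 10, 11/4, 11/4)
obs 3: x=4 → posterior Dirichlet(5/2, 12, 10, 11/4, 15/4)
obs 4: x=0 → posterior Dirichlet(7/2, 12, 10, 11/4, 15/4)
obs 5: x=1 → posterior Dirichlet(7/2, 13, 10, 11/4, 15/4)
obs 6: x=0 → posterior Dirichlet(9/2, 13, 10, 11/4, 15/4)
obs 7: x=1 → posterior Dirichlet(9/2, 14, 10, 11/4, 15/4)
obs 8: x=0 → posterior Dirichlet(11/2, 14, 10, 11/4, 15/4)
obs 9: x=4 → posterior Dirichlet(11/2, 14, 10, 11/4, 19/4)
obs 10: x=0 → posterior Dirichlet(13/2, 14, 10, 11/4, 19/4)
obs 11: x=0 → posterior Dirichlet(15/2, 14, 10, 11/4, 19/4)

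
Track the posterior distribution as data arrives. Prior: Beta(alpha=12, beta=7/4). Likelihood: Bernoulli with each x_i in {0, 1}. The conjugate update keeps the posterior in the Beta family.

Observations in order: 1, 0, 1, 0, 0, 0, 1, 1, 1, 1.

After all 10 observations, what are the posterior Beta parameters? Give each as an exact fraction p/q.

obs 1: x=1 → posterior Beta(13, 7/4)
obs 2: x=0 → posterior Beta(13, 11/4)
obs 3: x=1 → posterior Beta(14, 11/4)
obs 4: x=0 → posterior Beta(14, 15/4)
obs 5: x=0 → posterior Beta(14, 19/4)
obs 6: x=0 → posterior Beta(14, 23/4)
obs 7: x=1 → posterior Beta(15, 23/4)
obs 8: x=1 → posterior Beta(16, 23/4)
obs 9: x=1 → posterior Beta(17, 23/4)
obs 10: x=1 → posterior Beta(18, 23/4)

alpha=18, beta=23/4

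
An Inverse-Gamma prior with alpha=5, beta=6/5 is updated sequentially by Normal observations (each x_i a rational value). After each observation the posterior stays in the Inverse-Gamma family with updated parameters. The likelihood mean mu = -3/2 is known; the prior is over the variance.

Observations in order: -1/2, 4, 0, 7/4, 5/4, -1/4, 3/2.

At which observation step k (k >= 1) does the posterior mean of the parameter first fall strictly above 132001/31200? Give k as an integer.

obs 1: x=-1/2 → posterior Inverse-Gamma(11/2, 17/10)
obs 2: x=4 → posterior Inverse-Gamma(6, 673/40)
obs 3: x=0 → posterior Inverse-Gamma(13/2, 359/20)
obs 4: x=7/4 → posterior Inverse-Gamma(7, 3717/160)
obs 5: x=5/4 → posterior Inverse-Gamma(15/2, 2161/80)
obs 6: x=-1/4 → posterior Inverse-Gamma(8, 4447/160)
obs 7: x=3/2 → posterior Inverse-Gamma(17/2, 5167/160)

k = 7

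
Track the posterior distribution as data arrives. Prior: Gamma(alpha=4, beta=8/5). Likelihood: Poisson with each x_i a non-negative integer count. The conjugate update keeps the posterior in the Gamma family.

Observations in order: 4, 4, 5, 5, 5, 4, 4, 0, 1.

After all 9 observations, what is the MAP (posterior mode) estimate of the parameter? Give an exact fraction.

175/53

obs 1: x=4 → posterior Gamma(8, 13/5)
obs 2: x=4 → posterior Gamma(12, 18/5)
obs 3: x=5 → posterior Gamma(17, 23/5)
obs 4: x=5 → posterior Gamma(22, 28/5)
obs 5: x=5 → posterior Gamma(27, 33/5)
obs 6: x=4 → posterior Gamma(31, 38/5)
obs 7: x=4 → posterior Gamma(35, 43/5)
obs 8: x=0 → posterior Gamma(35, 48/5)
obs 9: x=1 → posterior Gamma(36, 53/5)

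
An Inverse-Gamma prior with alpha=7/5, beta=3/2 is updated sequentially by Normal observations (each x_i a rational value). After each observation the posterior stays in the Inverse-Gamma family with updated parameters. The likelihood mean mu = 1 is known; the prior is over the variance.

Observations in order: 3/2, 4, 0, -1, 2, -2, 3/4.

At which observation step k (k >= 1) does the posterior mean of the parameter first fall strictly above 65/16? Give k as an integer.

k = 2

obs 1: x=3/2 → posterior Inverse-Gamma(19/10, 13/8)
obs 2: x=4 → posterior Inverse-Gamma(12/5, 49/8)
obs 3: x=0 → posterior Inverse-Gamma(29/10, 53/8)
obs 4: x=-1 → posterior Inverse-Gamma(17/5, 69/8)
obs 5: x=2 → posterior Inverse-Gamma(39/10, 73/8)
obs 6: x=-2 → posterior Inverse-Gamma(22/5, 109/8)
obs 7: x=3/4 → posterior Inverse-Gamma(49/10, 437/32)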